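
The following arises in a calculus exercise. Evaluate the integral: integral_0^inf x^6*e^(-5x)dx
This is a Gamma integral. Substitute u=5x (du=5 dx):
integral_0^inf x^6 * e^(-5x) dx=(1/5^7) integral_0^inf u^6 * e^(-u) du
=Gamma(7)/5^7=6!/5^7=720/78125

Answer: 144/15625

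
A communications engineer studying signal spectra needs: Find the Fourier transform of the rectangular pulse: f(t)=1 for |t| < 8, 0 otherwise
F(omega)=integral from -8 to 8 of e^(-j * omega * t) dt
=2 * sin(8 * omega)/omega=16 * sinc(8 * omega/pi)

Answer: 2 * sin(8 * omega)/omega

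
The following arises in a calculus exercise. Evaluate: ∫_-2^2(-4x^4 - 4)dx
Step 1: Find antiderivative F(x) = (-4/5)x^5-4x
Step 2: F(2) - F(-2) = -168/5 - (168/5) = -336/5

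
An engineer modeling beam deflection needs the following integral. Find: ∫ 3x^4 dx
Using power rule: ∫ 3x^4 dx = 3/5 x^5 + C = (3/5)x^5 + C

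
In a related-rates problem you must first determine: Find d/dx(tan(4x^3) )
Chain rule: d/dx[tan(u)]=sec²(u)·u' where u=4x^3
u'=12x^2

Answer: 12x^2·sec²(4x^3)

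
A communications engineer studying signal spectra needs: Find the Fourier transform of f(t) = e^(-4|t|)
Using the standard pair: F{e^(-a|t|)}=2a/(a^2+omega^2)
With a=4: F(omega)=8/(16+omega^2)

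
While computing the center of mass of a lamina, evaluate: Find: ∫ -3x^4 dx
Using power rule: ∫ -3x^4 dx=-3/5 x^5+C=(-3/5)x^5+C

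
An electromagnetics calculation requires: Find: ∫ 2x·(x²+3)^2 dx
Let u = x²+3, du = 2x dx
∫ u^2 du = u^3/3+C

Answer: (x²+3)^3/3+C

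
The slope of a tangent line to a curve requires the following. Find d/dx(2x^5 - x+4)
Power rule: d/dx(ax^n)=n·a·x^(n-1)
Term by term: 10·x^4 - 1

Answer: 10x^4 - 1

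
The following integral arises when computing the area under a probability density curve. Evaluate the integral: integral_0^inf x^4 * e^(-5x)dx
This is a Gamma integral. Substitute u=5x (du=5 dx):
integral_0^inf x^4 * e^(-5x) dx=(1/5^5) integral_0^inf u^4 * e^(-u) du
=Gamma(5)/5^5=4!/5^5=24/3125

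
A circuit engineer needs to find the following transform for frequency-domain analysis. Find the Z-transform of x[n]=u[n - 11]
Using the time-shift property: Z{u[n-11]}=z^(-11)*z/(z-1)
=z^(-10)/(z-1)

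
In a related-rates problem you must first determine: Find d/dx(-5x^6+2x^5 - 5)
Power rule: d/dx(ax^n)=n·a·x^(n-1)
Term by term: -30·x^5 + 10·x^4

Answer: -30x^5 + 10x^4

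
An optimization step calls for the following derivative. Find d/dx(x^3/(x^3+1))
Quotient rule: (f/g)'=(f'g - fg')/g²
f=x^3, f'=3x^2
g=x^3 + 1, g'=3x^2

Answer: (3x^2·(x^3 + 1) - 3x^5)/(x^3 + 1)²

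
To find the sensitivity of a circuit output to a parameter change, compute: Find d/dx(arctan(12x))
d/dx[arctan(u)]=u'/(1 + u²), u=12x, u'=12

Answer: 12/(1 + 144x²)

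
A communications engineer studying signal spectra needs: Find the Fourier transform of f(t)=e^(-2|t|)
Using the standard pair: F{e^(-a|t|)}=2a/(a^2 + omega^2)
With a=2: F(omega)=4/(4 + omega^2)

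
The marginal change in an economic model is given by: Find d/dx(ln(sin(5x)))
Chain rule: d/dx[ln(u)] = u'/u where u = sin(5x)
u' = 5cos(5x)

Answer: (5cos(5x))/(sin(5x))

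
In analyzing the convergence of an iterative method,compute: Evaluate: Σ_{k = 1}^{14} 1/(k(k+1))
Partial fractions: 1/(k(k + 1)) = 1/k - 1/(k + 1)
Telescoping sum: 1(1 - 1/15) = 1·14/15

Answer: 14/15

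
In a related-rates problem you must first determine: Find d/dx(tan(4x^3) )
Chain rule: d/dx[tan(u)]=sec²(u)·u' where u=4x^3
u'=12x^2

Answer: 12x^2·sec²(4x^3)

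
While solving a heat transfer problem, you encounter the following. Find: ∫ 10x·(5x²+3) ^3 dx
Let u=5x² + 3, du=10x dx
∫ u^3 du=u^4/4 + C

Answer: (5x² + 3)^4/4 + C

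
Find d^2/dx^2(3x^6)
Apply power rule 2 times:
d^1: 18x^5
d^2: 90x^4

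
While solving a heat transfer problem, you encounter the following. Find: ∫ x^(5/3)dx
Power rule: ∫ x^(5/3) dx=x^(8/3)/(8/3) + C

Answer: (3/8)·x^(8/3) + C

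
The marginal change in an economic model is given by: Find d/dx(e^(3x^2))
Chain rule: d/dx[e^u] = e^u · u' where u = 3x^2
u' = 6x

Answer: 6x·e^(3x^2)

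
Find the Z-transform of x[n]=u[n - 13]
Using the time-shift property: Z{u[n-13]} = z^(-13)*z/(z-1)
= z^(-12)/(z-1)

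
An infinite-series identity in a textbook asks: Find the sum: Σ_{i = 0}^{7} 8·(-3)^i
Geometric series: S=a(1 - r^n)/(1 - r)
a=8, r=-3, n=8
S=8(1 - 6561)/4=-13120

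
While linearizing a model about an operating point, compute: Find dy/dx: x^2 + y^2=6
Differentiate: 2x + 2y·(dy/dx) = 0
dy/dx = -2x/(2y)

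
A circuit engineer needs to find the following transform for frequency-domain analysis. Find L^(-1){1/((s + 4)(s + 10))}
Partial fractions: 1/((s+4)(s+10)) = A/(s+4)+B/(s+10)
Cover-up: A = 1/(s+10)|_{s = -4} = 1/6; B = 1/(s+4)|_{s = -10} = -1/6
L^(-1) = (1/6)e^(-4t) - (1/6)e^(-10t)

Answer: (1/6)(e^(-4t) - e^(-10t))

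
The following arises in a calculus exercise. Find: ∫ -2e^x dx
Since d/dx[e^x]=+e^x, we get -2e^x+C

Answer: -2e^x+C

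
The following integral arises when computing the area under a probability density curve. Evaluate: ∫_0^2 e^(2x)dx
Antiderivative: (1/2)e^(2x)
Evaluate: (1/2)(e^4 - 1)

Answer: (e^4 - 1)/2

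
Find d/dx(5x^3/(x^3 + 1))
Quotient rule: (f/g)'=(f'g - fg')/g²
f=5x^3, f'=15x^2
g=x^3+1, g'=3x^2

Answer: (15x^2·(x^3+1)-15x^5)/(x^3+1)²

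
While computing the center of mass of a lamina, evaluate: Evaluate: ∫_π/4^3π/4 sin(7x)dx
Antiderivative: -cos(7x)/7
Evaluate at bounds: [-cos(7·3π/4)/7] - [-cos(7·π/4)/7]
=(-(-√2/2)+(√2/2))/7=√2/7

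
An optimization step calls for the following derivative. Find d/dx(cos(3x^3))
Chain rule: d/dx[cos(u)]=-sin(u)·u' where u=3x^3
u'=9x^2

Answer: -9x^2·sin(3x^3)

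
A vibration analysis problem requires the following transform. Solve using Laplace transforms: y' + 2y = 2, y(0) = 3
Take L of both sides: sY(s) - 3 + 2Y(s) = 2/s
Y(s)(s + 2) = 2/s + 3
Y(s) = 2/(s(s + 2)) + 3/(s + 2)
Partial fractions: 2/(s(s + 2)) = 1/s - 1/(s + 2)
So Y(s) = 1/s + 2/(s + 2)
Inverse transform (L^(-1){1/s} = 1, L^(-1){1/(s + 2)} = e^(-2t)):

Answer: y(t) = 1 + 2·e^(-2t)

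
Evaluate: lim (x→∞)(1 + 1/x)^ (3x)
Rewrite as [(1+1/x)^x]^3.
lim(1+1/x)^x=e^1, so limit=(e^1)^3=e^3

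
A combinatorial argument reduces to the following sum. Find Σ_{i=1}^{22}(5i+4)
= 5·Σ i+4·22 = 5·253+88 = 1353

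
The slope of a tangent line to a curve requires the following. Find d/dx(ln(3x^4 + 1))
Chain rule: d/dx[ln(u)]=u'/u where u=3x^4 + 1
u'=12x^3

Answer: (12x^3)/(3x^4 + 1)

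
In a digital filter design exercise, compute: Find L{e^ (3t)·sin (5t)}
First shifting: L{e^(at)f(t)} = F(s-a)
L{sin(5t)} = 5/(s² + 25)
Shift: 5/((s-3)² + 25)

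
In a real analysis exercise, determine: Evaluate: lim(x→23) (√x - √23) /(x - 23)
Multiply by conjugate (√x+√23)/(√x+√23):
=(x - 23)/((x - 23)(√x+√23))=1/(√x+√23)
As x → 23: 1/(2√23)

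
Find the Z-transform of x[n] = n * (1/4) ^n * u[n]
Using the property Z{n*a^n*u[n]}=az/(z-a)^2
With a=1/4: X(z)=(1/4)z/(z - 1/4)^2, |z| > 1/4

Answer: (1/4)z/(z - 1/4)^2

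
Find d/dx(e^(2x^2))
Chain rule: d/dx[e^u] = e^u · u' where u = 2x^2
u' = 4x

Answer: 4x·e^(2x^2)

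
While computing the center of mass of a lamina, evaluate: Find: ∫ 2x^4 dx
Using power rule: ∫ 2x^4 dx=2/5 x^5+C=(2/5)x^5+C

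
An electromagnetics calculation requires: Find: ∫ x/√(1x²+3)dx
Let u=x² + 3, du=2x dx
∫ (1/2)·u^(-1/2) du=√u + C

Answer: √(x² + 3) + C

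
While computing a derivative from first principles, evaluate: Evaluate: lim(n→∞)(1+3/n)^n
This is the definition of e^3: lim(1 + 3/n)^n=e^3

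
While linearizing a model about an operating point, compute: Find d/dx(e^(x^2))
Chain rule: d/dx[e^u]=e^u · u' where u=x^2
u'=2x

Answer: 2x·e^(x^2)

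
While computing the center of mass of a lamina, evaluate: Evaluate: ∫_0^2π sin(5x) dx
Antiderivative: -cos(5x)/5
Evaluate at bounds: [-cos(5·2π)/5] - [-cos(5·0)/5]
= (-(1)+(1))/5 = 0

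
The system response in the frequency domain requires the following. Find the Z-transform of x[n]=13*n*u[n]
Z{n * u[n]} = z/(z-1)^2
By linearity: Z{13 * n * u[n]} = 13z/(z-1)^2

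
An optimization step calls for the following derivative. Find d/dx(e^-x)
Chain rule: d/dx[e^u]=e^u · u' where u=-x
u'=-1

Answer: -1·e^-x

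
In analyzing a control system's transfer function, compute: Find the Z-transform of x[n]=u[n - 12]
Using the time-shift property: Z{u[n-12]}=z^(-12) * z/(z-1)
=z^(-11)/(z-1)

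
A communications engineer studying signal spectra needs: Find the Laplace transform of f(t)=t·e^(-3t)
L{t·e^(at)}=1/(s-a)²
L{t·e^(-3t)}=1/(s + 3)²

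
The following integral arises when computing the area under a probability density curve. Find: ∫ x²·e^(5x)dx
Integration by parts twice:
First: u=x², dv=e^(5x) dx => x²e^(5x)/5 - (2/5)∫ xe^(5x) dx
Second (∫ xe^(5x) dx): xe^(5x)/5 - e^(5x)/25
Combining: e^(5x)(x²/5 - 2x/25 + 2/125) + C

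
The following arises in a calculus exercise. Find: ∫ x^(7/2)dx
Power rule: ∫ x^(7/2) dx=x^(9/2)/(9/2) + C

Answer: (2/9)·x^(9/2) + C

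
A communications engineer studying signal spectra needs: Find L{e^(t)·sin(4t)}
First shifting: L{e^(at)f(t)} = F(s-a)
L{sin(4t)} = 4/(s² + 16)
Shift: 4/((s-1)² + 16)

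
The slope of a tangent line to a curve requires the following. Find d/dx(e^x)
Chain rule: d/dx[e^u] = e^u · u' where u = x
u' = 1

Answer: 1·e^x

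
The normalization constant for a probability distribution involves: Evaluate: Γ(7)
Γ(n)=(n-1)! for positive integers
Γ(7)=6!=720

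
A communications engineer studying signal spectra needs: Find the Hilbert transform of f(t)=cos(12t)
The Hilbert transform shifts each frequency component by -pi/2.
H{cos(wt)}=sin(wt)
With w=12: H{cos(12t)}=sin(12t)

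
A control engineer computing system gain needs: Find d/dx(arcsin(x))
d/dx[arcsin(u)] = u'/√(1-u²), u = x, u' = 1

Answer: 1/√(1-x²)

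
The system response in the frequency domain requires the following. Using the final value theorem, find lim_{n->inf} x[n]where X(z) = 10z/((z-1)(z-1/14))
Final value theorem: lim x[n] = lim_{z->1} (z-1) * X(z)
(z-1) * X(z) = 10z/(z-1/14)
As z->1: 10/(1 - 1/14) = 10/(13/14) = 140/13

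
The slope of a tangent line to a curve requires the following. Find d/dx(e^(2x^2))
Chain rule: d/dx[e^u] = e^u · u' where u = 2x^2
u' = 4x

Answer: 4x·e^(2x^2)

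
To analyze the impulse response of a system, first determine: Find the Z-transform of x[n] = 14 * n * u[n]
Z{n*u[n]}=z/(z-1)^2
By linearity: Z{14*n*u[n]}=14z/(z-1)^2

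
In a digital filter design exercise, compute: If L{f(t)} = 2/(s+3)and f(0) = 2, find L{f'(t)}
L{f'(t)} = s·F(s) - f(0) = 2s/(s+3)-2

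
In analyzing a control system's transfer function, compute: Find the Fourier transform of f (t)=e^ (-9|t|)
Using the standard pair: F{e^(-a|t|)}=2a/(a^2+omega^2)
With a=9: F(omega)=18/(81+omega^2)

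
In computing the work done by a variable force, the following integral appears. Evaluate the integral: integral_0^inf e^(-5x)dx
integral_0^inf e^(-5x) dx=[-1/5*e^(-5x)]_0^inf
=0 - (-1/5)=1/5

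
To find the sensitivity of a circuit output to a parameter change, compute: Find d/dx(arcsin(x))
d/dx[arcsin(u)] = u'/√(1-u²), u = x, u' = 1

Answer: 1/√(1-x²)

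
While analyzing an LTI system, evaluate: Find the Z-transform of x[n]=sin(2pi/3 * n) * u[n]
Z{sin(w0 * n) * u[n]}=z * sin(w0)/(z^2-2z * cos(w0)+1)
With w0=2pi/3: X(z)=z * sin(2pi/3)/(z^2-2z * cos(2pi/3)+1)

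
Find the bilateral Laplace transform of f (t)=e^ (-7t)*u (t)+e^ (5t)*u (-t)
For e^(-7t)*u(t): L = 1/(s+7), Re(s) > -7
For e^(5t)*u(-t): L = -1/(s-5), Re(s) < 5
Combined: F(s) = 1/(s+7)-1/(s-5), -7 < Re(s) < 5

Answer: 1/(s+7)-1/(s-5), ROC: -7 < Re(s) < 5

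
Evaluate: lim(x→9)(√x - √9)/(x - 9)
Multiply by conjugate (√x + √9)/(√x + √9):
=(x - 9)/((x - 9)(√x + √9))=1/(√x + √9)
As x → 9: 1/(2√9)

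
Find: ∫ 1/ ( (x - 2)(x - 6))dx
Partial fractions: 1/((x-2)(x-6))=A/(x-2)+B/(x-6)
A=-1/4, B=1/4
∫ [-1/4· 1/(x-2)+1/4· 1/(x-6)] dx
=(1/4)[ln|x-6| - ln|x-2|]+C

Answer: (1/4)·ln|(x-6)/(x-2)|+C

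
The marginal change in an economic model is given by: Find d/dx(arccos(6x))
d/dx[arccos(u)]=-u'/√(1-u²), u=6x, u'=6

Answer: -6/√(1-36x²)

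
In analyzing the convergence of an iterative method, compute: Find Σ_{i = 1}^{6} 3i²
= 3·n(n+1)(2n+1)/6 = 3·6·7·13/6 = 273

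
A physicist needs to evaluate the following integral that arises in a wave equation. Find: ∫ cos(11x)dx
Using substitution u = 11x: ∫ cos(u) du/11 = sin(u)/11 + C

Answer: (1/11)sin(11x) + C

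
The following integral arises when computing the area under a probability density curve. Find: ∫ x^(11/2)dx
Power rule: ∫ x^(11/2) dx=x^(13/2)/(13/2)+C

Answer: (2/13)·x^(13/2)+C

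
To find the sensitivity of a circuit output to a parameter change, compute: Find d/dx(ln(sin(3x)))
Chain rule: d/dx[ln(u)] = u'/u where u = sin(3x)
u' = 3cos(3x)

Answer: (3cos(3x))/(sin(3x))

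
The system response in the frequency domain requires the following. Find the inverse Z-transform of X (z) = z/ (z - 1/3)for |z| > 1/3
Standard pair: z/(z-a) <-> a^n * u[n] for causal signals
With a = 1/3: x[n] = (1/3)^n * u[n]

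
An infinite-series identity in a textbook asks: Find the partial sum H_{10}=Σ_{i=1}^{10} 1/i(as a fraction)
H_10=1 + 1/2 + 1/3 + ... + 1/10
=7381/2520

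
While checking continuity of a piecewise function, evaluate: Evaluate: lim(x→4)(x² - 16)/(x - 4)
Factor: (x² - 16)=(x-4)(x+4)
Cancel (x-4): lim(x→4) (x+4)=8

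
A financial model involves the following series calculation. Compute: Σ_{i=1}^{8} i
Using formula: Σ i^1=n(n + 1)/2=8·9/2=36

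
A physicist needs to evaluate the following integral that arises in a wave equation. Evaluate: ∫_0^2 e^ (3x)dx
Antiderivative: (1/3)e^(3x)
Evaluate: (1/3)(e^6-1)

Answer: (e^6-1)/3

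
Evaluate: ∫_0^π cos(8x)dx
Antiderivative: sin(8x)/8
Evaluate at bounds: [sin(8·π)/8] - [sin(8·0)/8]
= ((0) - (0))/8 = 0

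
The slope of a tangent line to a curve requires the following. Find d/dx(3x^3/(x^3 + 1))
Quotient rule: (f/g)' = (f'g - fg')/g²
f = 3x^3, f' = 9x^2
g = x^3+1, g' = 3x^2

Answer: (9x^2·(x^3+1)-9x^5)/(x^3+1)²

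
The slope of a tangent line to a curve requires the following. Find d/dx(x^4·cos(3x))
Product rule: (fg)'=f'g+fg'
f=x^4, f'=4x^3
g=cos(3x), g'=-3·sin(3x)

Answer: 4x^3·cos(3x)-3x^4·sin(3x)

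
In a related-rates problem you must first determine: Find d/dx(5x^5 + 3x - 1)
Power rule: d/dx(ax^n)=n·a·x^(n-1)
Term by term: 25·x^4 + 3

Answer: 25x^4 + 3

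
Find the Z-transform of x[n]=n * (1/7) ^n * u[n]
Using the property Z{n*a^n*u[n]} = az/(z-a)^2
With a = 1/7: X(z) = (1/7)z/(z - 1/7)^2, |z| > 1/7

Answer: (1/7)z/(z - 1/7)^2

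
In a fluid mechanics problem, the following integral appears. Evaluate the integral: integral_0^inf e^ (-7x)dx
integral_0^inf e^(-7x) dx=[-1/7 * e^(-7x)]_0^inf
=0 - (-1/7)=1/7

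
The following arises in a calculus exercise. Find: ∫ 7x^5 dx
Using power rule: ∫ 7x^5 dx = 7/6 x^6+C = (7/6)x^6+C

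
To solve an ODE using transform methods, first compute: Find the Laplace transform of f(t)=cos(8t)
L{cos(wt)} = s/(s²+w²)
L{cos(8t)} = s/(s²+64)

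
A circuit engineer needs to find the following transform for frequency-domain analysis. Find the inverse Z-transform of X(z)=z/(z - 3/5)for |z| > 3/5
Standard pair: z/(z-a) <-> a^n * u[n] for causal signals
With a = 3/5: x[n] = (3/5)^n * u[n]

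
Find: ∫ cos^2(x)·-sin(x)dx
Let u=cos(x), du=-sin(x) dx
∫ u^2 du=u^3/3 + C

Answer: cos^3(x)/3 + C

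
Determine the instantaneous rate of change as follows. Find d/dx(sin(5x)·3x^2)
Product rule: (fg)' = f'g + fg'
f = sin(5x), f' = 5·cos(5x)
g = 3x^2, g' = 6x

Answer: 15·cos(5x)·x^2 + 6·sin(5x)·x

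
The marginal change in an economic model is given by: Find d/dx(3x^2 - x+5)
Power rule: d/dx(ax^n) = n·a·x^(n-1)
Term by term: 6·x - 1

Answer: 6x - 1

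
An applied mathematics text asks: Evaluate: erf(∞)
erf(∞) = 1 (the error function converges to 1)

Answer: 1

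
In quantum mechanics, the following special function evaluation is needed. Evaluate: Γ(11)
Γ(n) = (n-1)! for positive integers
Γ(11) = 10! = 3628800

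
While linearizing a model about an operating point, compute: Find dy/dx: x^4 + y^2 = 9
Differentiate: 4x^3+2y·(dy/dx) = 0
dy/dx = -4x^3/(2y)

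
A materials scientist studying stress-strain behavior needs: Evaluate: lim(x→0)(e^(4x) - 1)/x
L'Hôpital (0/0): lim 4e^(4x)/1=4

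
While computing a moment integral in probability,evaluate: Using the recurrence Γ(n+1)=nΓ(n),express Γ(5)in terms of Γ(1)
Γ(5)=4Γ(4)=4·3Γ(3)=...=4!·Γ(1)=24·Γ(1)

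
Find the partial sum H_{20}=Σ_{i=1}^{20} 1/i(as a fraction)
H_20 = 1 + 1/2 + 1/3 + ... + 1/20
= 55835135/15519504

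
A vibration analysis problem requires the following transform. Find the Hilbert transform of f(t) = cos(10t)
The Hilbert transform shifts each frequency component by -pi/2.
H{cos(wt)} = sin(wt)
With w = 10: H{cos(10t)} = sin(10t)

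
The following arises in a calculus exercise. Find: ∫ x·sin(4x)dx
By parts: u = x, dv = sin(4x) dx
du = dx, v = -cos(4x)/4
= -x·cos(4x)/4+sin(4x)/4²+C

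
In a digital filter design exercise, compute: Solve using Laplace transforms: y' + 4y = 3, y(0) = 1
Take L of both sides: sY(s) - 1 + 4Y(s)=3/s
Y(s)(s + 4)=3/s + 1
Y(s)=3/(s(s + 4)) + 1/(s + 4)
Partial fractions: 3/(s(s + 4))=(3/4)/s - (3/4)/(s + 4)
So Y(s)=(3/4)/s + (1/4)/(s + 4)
Inverse transform (L^(-1){1/s}=1, L^(-1){1/(s + 4)}=e^(-4t)):

Answer: y(t)=3/4 + (1/4)·e^(-4t)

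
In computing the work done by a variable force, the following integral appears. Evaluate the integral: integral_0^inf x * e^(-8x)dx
This is a Gamma integral. Substitute u=8x (du=8 dx):
integral_0^inf x * e^(-8x) dx=(1/8^2) integral_0^inf u^1 * e^(-u) du
=Gamma(2)/8^2=1!/8^2=1/64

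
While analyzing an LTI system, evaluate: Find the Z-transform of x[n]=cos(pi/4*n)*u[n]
Z{cos(w0*n)*u[n]} = z(z - cos(w0))/(z^2 - 2z*cos(w0) + 1)
With w0 = pi/4: X(z) = z(z - cos(pi/4))/(z^2 - 2z*cos(pi/4) + 1)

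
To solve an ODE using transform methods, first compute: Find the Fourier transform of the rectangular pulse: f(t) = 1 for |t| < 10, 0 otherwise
F(omega) = integral from -10 to 10 of e^(-j * omega * t) dt
= 2 * sin(10 * omega)/omega = 20 * sinc(10 * omega/pi)

Answer: 2 * sin(10 * omega)/omega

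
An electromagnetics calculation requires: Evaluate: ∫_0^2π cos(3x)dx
Antiderivative: sin(3x)/3
Evaluate at bounds: [sin(3·2π)/3] - [sin(3·0)/3]
=((0) - (0))/3=0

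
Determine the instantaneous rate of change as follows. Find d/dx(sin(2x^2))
Chain rule: d/dx[sin(u)]=cos(u)·u' where u=2x^2
u'=4x

Answer: 4x·cos(2x^2)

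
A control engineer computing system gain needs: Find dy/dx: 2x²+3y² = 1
Differentiate: 4x + 6y·(dy/dx) = 0
dy/dx = -4x/(6y) = -(2/3)·(x/y)

Answer: dy/dx = -(2/3)·(x/y)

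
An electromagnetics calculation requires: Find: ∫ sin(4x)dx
Using substitution u=4x: ∫ sin(u) du/4=-cos(u)/4+C

Answer: (-1/4)cos(4x)+C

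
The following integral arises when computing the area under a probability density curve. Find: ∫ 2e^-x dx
Since d/dx[e^-x]=- e^-x, we get -2e^-x + C

Answer: -2e^-x + C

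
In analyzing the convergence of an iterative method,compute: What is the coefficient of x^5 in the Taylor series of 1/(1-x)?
1/(1-x) = Σ x^n for |x|<1
All coefficients are 1

Answer: 1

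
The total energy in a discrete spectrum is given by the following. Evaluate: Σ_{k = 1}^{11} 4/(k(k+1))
Partial fractions: 4/(k(k+1)) = 4/k - 4/(k+1)
Telescoping sum: 4(1-1/12) = 4·11/12

Answer: 11/3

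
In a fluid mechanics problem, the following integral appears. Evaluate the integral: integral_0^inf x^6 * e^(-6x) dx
This is a Gamma integral. Substitute u=6x (du=6 dx):
integral_0^inf x^6 * e^(-6x) dx=(1/6^7) integral_0^inf u^6 * e^(-u) du
=Gamma(7)/6^7=6!/6^7=720/279936

Answer: 5/1944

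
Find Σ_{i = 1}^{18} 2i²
=2·n(n + 1)(2n + 1)/6=2·18·19·37/6=4218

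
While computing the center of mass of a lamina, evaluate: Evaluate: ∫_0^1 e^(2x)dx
Antiderivative: (1/2)e^(2x)
Evaluate: (1/2)(e^2-1)

Answer: (e^2-1)/2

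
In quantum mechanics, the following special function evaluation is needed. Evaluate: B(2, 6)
B(x,y) = Γ(x)Γ(y)/Γ(x+y) = (x-1)!(y-1)!/(x+y-1)!
B(2,6) = 1!·5!/7! = 1/42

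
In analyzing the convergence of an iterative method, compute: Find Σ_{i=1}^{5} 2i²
=2·n(n + 1)(2n + 1)/6=2·5·6·11/6=110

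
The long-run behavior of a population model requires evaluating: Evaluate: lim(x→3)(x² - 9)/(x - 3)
Factor: (x² - 9)=(x-3)(x+3)
Cancel (x-3): lim(x→3) (x+3)=6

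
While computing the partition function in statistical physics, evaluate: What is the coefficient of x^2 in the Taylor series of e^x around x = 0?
Taylor series of e^x = Σ x^n/n!
Coefficient of x^2 = 1/2! = 1/2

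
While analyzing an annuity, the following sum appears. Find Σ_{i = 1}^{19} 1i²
=1·n(n+1)(2n+1)/6=1·19·20·39/6=2470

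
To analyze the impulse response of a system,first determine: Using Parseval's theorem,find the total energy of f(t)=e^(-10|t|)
Parseval's theorem: E = integral |f(t)|^2 dt = (1/2pi) integral |F(omega)|^2 domega
E = integral_{-inf}^{inf} e^(-20|t|) dt = 2*integral_0^inf e^(-20t) dt = 2/(2*10) = 1/10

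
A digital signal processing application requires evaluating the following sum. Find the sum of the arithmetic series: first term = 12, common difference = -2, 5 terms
Last term: a_n=12+(5-1)·-2=4
Sum=n(a_1+a_n)/2=5(12+4)/2=40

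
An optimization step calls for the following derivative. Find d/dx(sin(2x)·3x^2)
Product rule: (fg)'=f'g+fg'
f=sin(2x), f'=2·cos(2x)
g=3x^2, g'=6x

Answer: 6·cos(2x)·x^2+6·sin(2x)·x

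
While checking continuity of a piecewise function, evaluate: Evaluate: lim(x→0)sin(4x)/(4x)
L'Hôpital (0/0): lim 4cos(4x)/4=4/4

Answer: 1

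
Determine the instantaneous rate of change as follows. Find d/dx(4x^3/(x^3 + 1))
Quotient rule: (f/g)' = (f'g - fg')/g²
f = 4x^3, f' = 12x^2
g = x^3+1, g' = 3x^2

Answer: (12x^2·(x^3+1)-12x^5)/(x^3+1)²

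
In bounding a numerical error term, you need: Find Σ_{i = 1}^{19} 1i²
=1·n(n+1)(2n+1)/6=1·19·20·39/6=2470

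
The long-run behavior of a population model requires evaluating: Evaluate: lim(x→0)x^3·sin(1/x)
Squeeze theorem: -|x^3| ≤ x^3·sin(1/x) ≤ |x^3|
Since x^3 → 0 as x → 0, by squeeze theorem the limit is 0

Answer: 0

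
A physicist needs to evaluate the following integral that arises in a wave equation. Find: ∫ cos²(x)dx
Using identity cos²(u) = (1+cos(2u))/2:
∫ (1+cos(2x))/2 dx = x/2+sin(2x)/4+C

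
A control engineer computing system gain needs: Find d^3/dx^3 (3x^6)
Apply power rule 3 times:
d^1: 18x^5
d^2: 90x^4
d^3: 360x^3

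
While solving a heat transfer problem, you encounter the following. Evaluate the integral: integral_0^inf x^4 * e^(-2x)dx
This is a Gamma integral. Substitute u = 2x (du = 2 dx):
integral_0^inf x^4*e^(-2x) dx = (1/2^5) integral_0^inf u^4*e^(-u) du
= Gamma(5)/2^5 = 4!/2^5 = 24/32

Answer: 3/4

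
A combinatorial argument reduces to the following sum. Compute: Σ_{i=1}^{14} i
Using formula: Σ i^1=n(n + 1)/2=14·15/2=105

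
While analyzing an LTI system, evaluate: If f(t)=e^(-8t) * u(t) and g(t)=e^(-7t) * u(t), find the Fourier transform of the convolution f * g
By the convolution theorem: F{f*g}=F(omega)*G(omega)
F(omega)=1/(8+j*omega), G(omega)=1/(7+j*omega)
F{f*g}=1/((8+j*omega)(7+j*omega))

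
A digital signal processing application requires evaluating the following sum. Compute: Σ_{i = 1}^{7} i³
Using formula: Σ i^3=[n(n+1)/2]²=[7·8/2]²=784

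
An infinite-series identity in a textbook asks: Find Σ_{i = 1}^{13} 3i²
= 3·n(n+1)(2n+1)/6 = 3·13·14·27/6 = 2457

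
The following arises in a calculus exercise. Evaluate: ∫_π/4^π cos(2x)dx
Antiderivative: sin(2x)/2
Evaluate at bounds: [sin(2·π)/2] - [sin(2·π/4)/2]
=((0) - (1))/2=-1/2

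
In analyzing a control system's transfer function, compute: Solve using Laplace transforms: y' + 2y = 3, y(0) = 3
Take L of both sides: sY(s)-3+2Y(s) = 3/s
Y(s)(s+2) = 3/s+3
Y(s) = 3/(s(s+2))+3/(s+2)
Partial fractions: 3/(s(s+2)) = (3/2)/s - (3/2)/(s+2)
So Y(s) = (3/2)/s+(3/2)/(s+2)
Inverse transform (L^(-1){1/s} = 1, L^(-1){1/(s+2)} = e^(-2t)):

Answer: y(t) = 3/2+(3/2)·e^(-2t)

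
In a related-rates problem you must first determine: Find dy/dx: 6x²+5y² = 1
Differentiate: 12x + 10y·(dy/dx) = 0
dy/dx = -12x/(10y) = -(6/5)·(x/y)

Answer: dy/dx = -(6/5)·(x/y)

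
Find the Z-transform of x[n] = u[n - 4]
Using the time-shift property: Z{u[n-4]} = z^(-4)*z/(z-1)
= z^(-3)/(z-1)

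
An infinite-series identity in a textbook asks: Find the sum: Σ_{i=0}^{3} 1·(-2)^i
Geometric series: S = a(1 - r^n)/(1 - r)
a = 1, r = -2, n = 4
S = 1(1 - 16)/3 = -5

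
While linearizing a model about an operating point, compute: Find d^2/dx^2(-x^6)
Apply power rule 2 times:
d^1: -6x^5
d^2: -30x^4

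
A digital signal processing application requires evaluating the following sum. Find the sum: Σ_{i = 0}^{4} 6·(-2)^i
Geometric series: S=a(1 - r^n)/(1 - r)
a=6, r=-2, n=5
S=6(1+32)/3=66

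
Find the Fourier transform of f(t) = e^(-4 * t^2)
The Fourier transform of a Gaussian e^(-a*t^2) is sqrt(pi/a)*e^(-omega^2/(4a)).
With a=4: F(omega)=sqrt(pi)/2*e^(-omega^2/16)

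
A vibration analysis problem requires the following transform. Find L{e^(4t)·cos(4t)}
First shifting: L{e^(at)f(t)} = F(s-a)
L{cos(4t)} = s/(s²+16)
Shift: (s-4)/((s-4)²+16)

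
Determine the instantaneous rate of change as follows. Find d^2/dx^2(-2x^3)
Apply power rule 2 times:
d^1: -6x^2
d^2: -12x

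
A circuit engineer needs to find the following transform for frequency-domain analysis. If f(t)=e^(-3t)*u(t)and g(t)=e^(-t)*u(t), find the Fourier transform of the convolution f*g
By the convolution theorem: F{f * g} = F(omega) * G(omega)
F(omega) = 1/(3 + j * omega), G(omega) = 1/(1 + j * omega)
F{f * g} = 1/((3 + j * omega)(1 + j * omega))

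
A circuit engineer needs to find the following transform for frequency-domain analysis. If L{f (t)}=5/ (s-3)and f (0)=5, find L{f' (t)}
L{f'(t)}=s·F(s) - f(0)=5s/(s-3)-5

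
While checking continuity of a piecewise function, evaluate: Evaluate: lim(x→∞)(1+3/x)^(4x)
Rewrite as [(1 + 3/x)^x]^4.
lim(1 + 3/x)^x=e^3, so limit=(e^3)^4=e^12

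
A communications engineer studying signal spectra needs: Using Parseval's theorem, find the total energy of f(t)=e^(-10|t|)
Parseval's theorem: E = integral |f(t)|^2 dt = (1/2pi) integral |F(omega)|^2 domega
E = integral_{-inf}^{inf} e^(-20|t|) dt = 2*integral_0^inf e^(-20t) dt = 2/(2*10) = 1/10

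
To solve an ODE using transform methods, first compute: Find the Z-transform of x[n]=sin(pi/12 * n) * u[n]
Z{sin(w0 * n) * u[n]}=z * sin(w0)/(z^2-2z * cos(w0)+1)
With w0=pi/12: X(z)=z * sin(pi/12)/(z^2-2z * cos(pi/12)+1)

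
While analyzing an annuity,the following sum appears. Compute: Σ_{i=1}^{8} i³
Using formula: Σ i^3=[n(n + 1)/2]²=[8·9/2]²=1296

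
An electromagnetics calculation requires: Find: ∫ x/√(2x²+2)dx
Let u=2x² + 2, du=4x dx
∫ (1/4)·u^(-1/2) du=√u/2 + C

Answer: √(2x² + 2)/2 + C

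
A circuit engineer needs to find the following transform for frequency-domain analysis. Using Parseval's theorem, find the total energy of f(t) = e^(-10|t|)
Parseval's theorem: E = integral |f(t)|^2 dt = (1/2pi) integral |F(omega)|^2 domega
E = integral_{-inf}^{inf} e^(-20|t|) dt = 2 * integral_0^inf e^(-20t) dt = 2/(2 * 10) = 1/10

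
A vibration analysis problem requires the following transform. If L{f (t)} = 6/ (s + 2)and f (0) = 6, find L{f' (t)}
L{f'(t)} = s·F(s) - f(0) = 6s/(s + 2) - 6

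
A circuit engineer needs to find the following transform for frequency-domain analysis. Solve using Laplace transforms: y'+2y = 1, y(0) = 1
Take L of both sides: sY(s) - 1 + 2Y(s) = 1/s
Y(s)(s + 2) = 1/s + 1
Y(s) = 1/(s(s + 2)) + 1/(s + 2)
Partial fractions: 1/(s(s + 2)) = (1/2)/s - (1/2)/(s + 2)
So Y(s) = (1/2)/s + (1/2)/(s + 2)
Inverse transform (L^(-1){1/s} = 1, L^(-1){1/(s + 2)} = e^(-2t)):

Answer: y(t) = 1/2 + (1/2)·e^(-2t)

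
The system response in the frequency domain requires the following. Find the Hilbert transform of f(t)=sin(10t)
The Hilbert transform shifts each frequency component by -pi/2.
H{sin(wt)} = -cos(wt)
With w = 10: H{sin(10t)} = -cos(10t)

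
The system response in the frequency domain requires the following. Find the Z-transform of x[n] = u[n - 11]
Using the time-shift property: Z{u[n-11]}=z^(-11)*z/(z-1)
=z^(-10)/(z-1)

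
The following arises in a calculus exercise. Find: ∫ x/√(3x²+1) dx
Let u=3x²+1, du=6x dx
∫ (1/6)·u^(-1/2) du=√u/3+C

Answer: √(3x²+1)/3+C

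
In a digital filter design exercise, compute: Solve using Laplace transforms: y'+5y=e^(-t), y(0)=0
Take L: sY - 0+5Y = 1/(s+1)
Y(s+5) = 1/(s+1)+0
Y = 1/((s+1)(s+5))+0/(s+5)
Partial fractions: 1/((s+1)(s+5)) = (1/4)/(s+1) - (1/4)/(s+5)
So Y = (1/4)/(s+1) - (1/4)/(s+5)
Inverse Laplace transform (L^(-1){1/(s+1)} = e^(-t), L^(-1){1/(s+5)} = e^(-5t)):

Answer: y(t) = (1/4)·e^(-t) - (1/4)·e^(-5t)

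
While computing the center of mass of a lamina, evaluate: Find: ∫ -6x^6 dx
Using power rule: ∫ -6x^6 dx = -6/7 x^7 + C = (-6/7)x^7 + C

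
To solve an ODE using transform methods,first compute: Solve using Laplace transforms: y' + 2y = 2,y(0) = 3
Take L of both sides: sY(s) - 3 + 2Y(s)=2/s
Y(s)(s + 2)=2/s + 3
Y(s)=2/(s(s + 2)) + 3/(s + 2)
Partial fractions: 2/(s(s + 2))=1/s - 1/(s + 2)
So Y(s)=1/s + 2/(s + 2)
Inverse transform (L^(-1){1/s}=1, L^(-1){1/(s + 2)}=e^(-2t)):

Answer: y(t)=1 + 2·e^(-2t)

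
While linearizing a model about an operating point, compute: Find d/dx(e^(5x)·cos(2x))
Product rule: (fg)'=f'g+fg'
f=e^(5x), f'=5·e^(5x)
g=cos(2x), g'=-2·sin(2x)

Answer: 5·e^(5x)·cos(2x)-2·e^(5x)·sin(2x)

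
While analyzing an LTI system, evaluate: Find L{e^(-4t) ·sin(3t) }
First shifting: L{e^(at)f(t)} = F(s-a)
L{sin(3t)} = 3/(s²+9)
Shift: 3/((s+4)²+9)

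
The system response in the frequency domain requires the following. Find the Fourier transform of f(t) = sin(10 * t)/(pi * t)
sin(W * t)/(pi * t)=(W/pi) * sinc(W * t/pi) is the impulse response of the ideal low-pass filter with cutoff W (here W=10).
Its Fourier transform is a rectangular function:
F(omega)=1 for |omega| < 10, 0 otherwise

Answer: rect(omega/20) [i.e., 1 for |omega| < 10, 0 otherwise]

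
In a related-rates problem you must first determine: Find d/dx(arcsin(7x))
d/dx[arcsin(u)]=u'/√(1-u²), u=7x, u'=7

Answer: 7/√(1-49x²)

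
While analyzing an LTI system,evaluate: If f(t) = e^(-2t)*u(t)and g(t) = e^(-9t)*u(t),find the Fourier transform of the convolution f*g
By the convolution theorem: F{f * g} = F(omega) * G(omega)
F(omega) = 1/(2 + j * omega), G(omega) = 1/(9 + j * omega)
F{f * g} = 1/((2 + j * omega)(9 + j * omega))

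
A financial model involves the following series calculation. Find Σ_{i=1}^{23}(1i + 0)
=1·Σ i + 0·23=1·276 + 0=276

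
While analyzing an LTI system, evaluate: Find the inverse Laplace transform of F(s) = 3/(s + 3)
L^(-1){3/(s-a)}=c·e^(at)
Here a=-3, c=3

Answer: 3e^(-3t)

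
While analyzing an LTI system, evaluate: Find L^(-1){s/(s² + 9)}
L^(-1){s/(s² + w²)} = cos(wt)
Here w = 3

Answer: cos(3t)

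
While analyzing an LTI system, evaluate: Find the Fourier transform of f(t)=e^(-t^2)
The Fourier transform of a Gaussian e^(-t^2) is sqrt(pi) * e^(-omega^2/4).
With a = 1: F(omega) = sqrt(pi) * e^(-omega^2/4)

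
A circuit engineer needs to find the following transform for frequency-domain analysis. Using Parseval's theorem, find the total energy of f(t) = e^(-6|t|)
Parseval's theorem: E=integral |f(t)|^2 dt=(1/2pi) integral |F(omega)|^2 domega
E=integral_{-inf}^{inf} e^(-12|t|) dt=2*integral_0^inf e^(-12t) dt=2/(2*6)=1/6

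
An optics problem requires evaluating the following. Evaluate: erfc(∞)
erfc(x)=1 - erf(x); erfc(∞)=1 - erf(∞)=1-1=0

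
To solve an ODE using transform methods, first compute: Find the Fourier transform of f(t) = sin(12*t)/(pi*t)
sin(W*t)/(pi*t)=(W/pi)*sinc(W*t/pi) is the impulse response of the ideal low-pass filter with cutoff W (here W=12).
Its Fourier transform is a rectangular function:
F(omega)=1 for |omega| < 12, 0 otherwise

Answer: rect(omega/24) [i.e., 1 for |omega| < 12, 0 otherwise]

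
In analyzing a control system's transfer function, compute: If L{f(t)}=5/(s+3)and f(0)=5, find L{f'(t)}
L{f'(t)} = s·F(s) - f(0) = 5s/(s + 3) - 5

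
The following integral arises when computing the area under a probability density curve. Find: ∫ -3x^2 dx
Using power rule: ∫ -3x^2 dx=-3/3 x^3 + C=-x^3 + C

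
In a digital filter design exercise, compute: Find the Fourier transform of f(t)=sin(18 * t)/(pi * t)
sin(W*t)/(pi*t) = (W/pi)*sinc(W*t/pi) is the impulse response of the ideal low-pass filter with cutoff W (here W = 18).
Its Fourier transform is a rectangular function:
F(omega) = 1 for |omega| < 18, 0 otherwise

Answer: rect(omega/36) [i.e., 1 for |omega| < 18, 0 otherwise]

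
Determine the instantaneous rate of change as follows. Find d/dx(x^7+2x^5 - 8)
Power rule: d/dx(ax^n) = n·a·x^(n-1)
Term by term: 7·x^6+10·x^4

Answer: 7x^6+10x^4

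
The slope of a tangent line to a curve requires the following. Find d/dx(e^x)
Chain rule: d/dx[e^u]=e^u · u' where u=x
u'=1

Answer: 1·e^x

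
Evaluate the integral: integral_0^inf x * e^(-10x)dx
This is a Gamma integral. Substitute u=10x (du=10 dx):
integral_0^inf x * e^(-10x) dx=(1/10^2) integral_0^inf u^1 * e^(-u) du
=Gamma(2)/10^2=1!/10^2=1/100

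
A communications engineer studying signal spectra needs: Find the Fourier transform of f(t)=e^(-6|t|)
Using the standard pair: F{e^(-a|t|)} = 2a/(a^2 + omega^2)
With a = 6: F(omega) = 12/(36 + omega^2)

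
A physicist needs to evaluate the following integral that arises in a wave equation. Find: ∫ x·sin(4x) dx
By parts: u=x, dv=sin(4x) dx
du=dx, v=-cos(4x)/4
=-x·cos(4x)/4 + sin(4x)/4² + C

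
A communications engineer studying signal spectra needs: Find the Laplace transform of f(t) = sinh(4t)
L{sinh(at)}=a/(s²-a²)
L{sinh(4t)}=4/(s²-16)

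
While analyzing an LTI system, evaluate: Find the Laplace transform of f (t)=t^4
L{t^n}=n!/s^(n+1)
L{t^4}=4!/s^5=24/s^5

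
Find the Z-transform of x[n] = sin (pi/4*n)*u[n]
Z{sin(w0*n)*u[n]}=z*sin(w0)/(z^2-2z*cos(w0)+1)
With w0=pi/4: X(z)=z*sin(pi/4)/(z^2-2z*cos(pi/4)+1)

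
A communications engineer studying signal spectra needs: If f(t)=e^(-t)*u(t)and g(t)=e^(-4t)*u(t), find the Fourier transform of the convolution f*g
By the convolution theorem: F{f*g} = F(omega)*G(omega)
F(omega) = 1/(1 + j*omega), G(omega) = 1/(4 + j*omega)
F{f*g} = 1/((1 + j*omega)(4 + j*omega))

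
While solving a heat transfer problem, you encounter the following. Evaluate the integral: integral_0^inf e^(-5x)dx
integral_0^inf e^(-5x) dx = [-1/5*e^(-5x)]_0^inf
= 0 - (-1/5) = 1/5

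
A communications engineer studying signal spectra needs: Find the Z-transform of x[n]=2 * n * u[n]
Z{n * u[n]} = z/(z-1)^2
By linearity: Z{2 * n * u[n]} = 2z/(z-1)^2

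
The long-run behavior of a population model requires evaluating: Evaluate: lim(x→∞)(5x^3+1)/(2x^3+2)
Divide numerator and denominator by x^3:
lim (5 + 1/x^3)/(2 + 2/x^3) = 5/2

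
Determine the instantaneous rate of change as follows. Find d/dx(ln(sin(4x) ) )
Chain rule: d/dx[ln(u)] = u'/u where u = sin(4x)
u' = 4cos(4x)

Answer: (4cos(4x))/(sin(4x))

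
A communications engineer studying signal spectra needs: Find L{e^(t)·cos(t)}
First shifting: L{e^(at)f(t)} = F(s-a)
L{cos(t)} = s/(s² + 1)
Shift: (s-1)/((s-1)² + 1)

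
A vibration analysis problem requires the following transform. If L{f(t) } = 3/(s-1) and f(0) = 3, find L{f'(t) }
L{f'(t)} = s·F(s) - f(0) = 3s/(s-1)-3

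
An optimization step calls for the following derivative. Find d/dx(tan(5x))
Chain rule: d/dx[tan(u)]=sec²(u)·u' where u=5x
u'=5

Answer: 5·sec²(5x)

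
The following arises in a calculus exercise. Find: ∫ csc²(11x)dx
Since d/dx[-cot(11x)]=11csc²(11x), integral=-cot(11x)/11+C

Answer: (-1/11)cot(11x)+C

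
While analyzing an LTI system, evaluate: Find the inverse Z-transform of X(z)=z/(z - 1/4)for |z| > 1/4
Standard pair: z/(z-a) <-> a^n*u[n] for causal signals
With a = 1/4: x[n] = (1/4)^n*u[n]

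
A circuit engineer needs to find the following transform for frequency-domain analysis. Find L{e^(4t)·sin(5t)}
First shifting: L{e^(at)f(t)} = F(s-a)
L{sin(5t)} = 5/(s²+25)
Shift: 5/((s-4)²+25)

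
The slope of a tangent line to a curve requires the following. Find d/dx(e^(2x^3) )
Chain rule: d/dx[e^u]=e^u · u' where u=2x^3
u'=6x^2

Answer: 6x^2·e^(2x^3)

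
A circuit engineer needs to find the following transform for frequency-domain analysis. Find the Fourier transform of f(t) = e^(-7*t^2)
The Fourier transform of a Gaussian e^(-a * t^2) is sqrt(pi/a) * e^(-omega^2/(4a)).
With a=7: F(omega)=sqrt(pi/7) * e^(-omega^2/28)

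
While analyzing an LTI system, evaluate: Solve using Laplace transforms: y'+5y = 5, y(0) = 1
Take L of both sides: sY(s)-1+5Y(s)=5/s
Y(s)(s+5)=5/s+1
Y(s)=5/(s(s+5))+1/(s+5)
Partial fractions: 5/(s(s+5))=1/s - 1/(s+5)
So Y(s)=1/s
Inverse transform (L^(-1){1/s}=1, L^(-1){1/(s+5)}=e^(-5t)):

Answer: y(t)=1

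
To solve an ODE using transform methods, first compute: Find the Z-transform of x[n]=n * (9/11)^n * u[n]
Using the property Z{n * a^n * u[n]}=az/(z-a)^2
With a=9/11: X(z)=(9/11)z/(z - 9/11)^2, |z| > 9/11

Answer: (9/11)z/(z - 9/11)^2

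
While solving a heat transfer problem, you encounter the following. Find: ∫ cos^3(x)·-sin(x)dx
Let u=cos(x), du=-sin(x) dx
∫ u^3 du=u^4/4+C

Answer: cos^4(x)/4+C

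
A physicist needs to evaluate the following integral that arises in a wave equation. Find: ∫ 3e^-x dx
Since d/dx[e^-x] = - e^-x, we get -3e^-x + C

Answer: -3e^-x + C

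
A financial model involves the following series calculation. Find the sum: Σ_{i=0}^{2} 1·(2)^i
Geometric series: S = a(1 - r^n)/(1 - r)
a = 1, r = 2, n = 3
S = 1(1-8)/-1 = 7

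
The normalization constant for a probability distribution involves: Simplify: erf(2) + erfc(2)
By definition erfc(x)=1 - erf(x)
erf(2)+erfc(2)=erf(2)+1 - erf(2)=1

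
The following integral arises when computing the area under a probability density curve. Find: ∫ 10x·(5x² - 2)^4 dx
Let u = 5x² - 2, du = 10x dx
∫ u^4 du = u^5/5+C

Answer: (5x² - 2)^5/5+C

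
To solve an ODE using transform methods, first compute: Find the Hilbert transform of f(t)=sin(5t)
The Hilbert transform shifts each frequency component by -pi/2.
H{sin(wt)}=-cos(wt)
With w=5: H{sin(5t)}=-cos(5t)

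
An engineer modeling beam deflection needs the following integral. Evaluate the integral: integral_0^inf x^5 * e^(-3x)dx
This is a Gamma integral. Substitute u = 3x (du = 3 dx):
integral_0^inf x^5 * e^(-3x) dx = (1/3^6) integral_0^inf u^5 * e^(-u) du
= Gamma(6)/3^6 = 5!/3^6 = 120/729

Answer: 40/243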